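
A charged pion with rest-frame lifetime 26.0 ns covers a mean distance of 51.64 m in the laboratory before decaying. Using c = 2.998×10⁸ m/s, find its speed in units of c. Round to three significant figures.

Let x = d/(cτ) = 51.64 m / (2.998×10⁸ m/s × 2.600×10^-8 s) = 6.6249. Since d = βγcτ, x = βγ = β/√(1−β²).
Solving: β² = x²/(1+x²) = 43.8893/44.8893 = 0.977723, so β = 0.989.

0.989c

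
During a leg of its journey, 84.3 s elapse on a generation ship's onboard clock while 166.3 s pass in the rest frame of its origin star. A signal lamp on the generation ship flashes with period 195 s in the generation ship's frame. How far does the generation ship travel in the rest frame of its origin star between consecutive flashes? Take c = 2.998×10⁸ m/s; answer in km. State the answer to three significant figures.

The time-dilation ratio gives γ = 166.3/84.3 = 1.97272.
β = √(1 − 1/γ²) = 0.862. Lab-frame period = γτ = 1.97272×195 s = 384.68 s. Distance = βc × γτ = 0.862 × 2.998×10⁸ m/s × 384.68 s = 9.9412×10^10 m = 9.94×10^7 km.

9.94×10^7 km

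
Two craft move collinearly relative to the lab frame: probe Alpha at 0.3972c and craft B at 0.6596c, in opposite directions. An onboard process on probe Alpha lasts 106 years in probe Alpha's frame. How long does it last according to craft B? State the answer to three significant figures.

194 years

The velocity of probe Alpha relative to craft B is (0.3972 + 0.6596)c / (1 + 0.3972×0.6596) = 0.83741c; relative speed 0.83741c.
At |u| = 0.83741c, γ = (1 − 0.701256)^(−1/2) = 1.8296.
The clock on probe Alpha records proper time, so craft B measures Δt = γΔτ = 1.8296 × 106 = 194 years.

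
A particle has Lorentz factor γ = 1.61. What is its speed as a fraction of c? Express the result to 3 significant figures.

β = √(1 − 1/γ²) = √(1 − 1/2.5921) = √0.614212 = 0.784.

0.784c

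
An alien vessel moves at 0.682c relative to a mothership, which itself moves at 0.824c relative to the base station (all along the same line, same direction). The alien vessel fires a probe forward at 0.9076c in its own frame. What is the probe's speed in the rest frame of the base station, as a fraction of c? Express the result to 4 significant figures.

Compose velocities in two stages. Stage 1 (into S'): u₁ = (0.9076+0.682)/(1+0.9076×0.682) = 0.98185.
Stage 2 (into S): u = (0.98185+0.824)/(1+0.98185×0.824) = 0.99823, so the speed is 0.9982c.

0.9982c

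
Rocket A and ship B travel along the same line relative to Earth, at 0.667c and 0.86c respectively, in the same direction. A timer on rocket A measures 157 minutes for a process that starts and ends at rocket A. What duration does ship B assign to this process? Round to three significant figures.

Speed of rocket A in ship B's frame: u = (v_A − v_B)/(1 − v_A v_B/c²) = (0.667 − 0.86)/(1 − 0.667×0.86) = −0.193/0.42638 = −0.45265; |u| = 0.45265c.
γ for this relative speed: γ = 1/√(1 − 0.204892) = 1.1215.
Rocket A's interval is proper; time dilation gives Δt_B = γΔτ = 1.1215 × 157 minutes = 176 minutes.

176 minutes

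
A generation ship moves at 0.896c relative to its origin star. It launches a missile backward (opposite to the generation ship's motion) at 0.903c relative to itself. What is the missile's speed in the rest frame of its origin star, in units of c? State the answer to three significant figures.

0.0367c

In units of c, u = (u' + v)/(1 + u'v) with u' = −0.903 and v = 0.896.
Numerator: −0.903 + 0.896 = −0.007. Denominator: 1 + (−0.903)(0.896) = 0.190912.
u = −0.007/0.190912 = −0.036666, so the speed is 0.0367c.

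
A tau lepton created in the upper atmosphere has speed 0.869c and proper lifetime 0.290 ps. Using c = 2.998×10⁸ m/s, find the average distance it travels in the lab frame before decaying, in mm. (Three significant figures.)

With β = 0.869, γ = 1/√(1 − 0.869²) = 1/√0.244839 = 2.021.
Lab-frame lifetime: Δt = γτ = 2.021 × 0.290 ps = 0.58609 ps.
Distance: d = vΔt = 0.869 × 2.998×10⁸ m/s × 5.8609×10^-13 s = 1.53×10^-4 m = 0.153 mm.

0.153 mm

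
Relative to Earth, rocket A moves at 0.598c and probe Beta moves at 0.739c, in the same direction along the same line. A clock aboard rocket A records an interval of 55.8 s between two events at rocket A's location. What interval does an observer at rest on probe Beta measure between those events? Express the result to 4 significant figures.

57.67 s

Transform rocket A's velocity into probe Beta's frame: (0.598 − 0.739)/(1 − 0.598·0.739) = −0.141/0.558078, so the relative speed is 0.25265c.
At |u| = 0.25265c, γ = (1 − 0.063832)^(−1/2) = 1.0335.
The clock on rocket A records proper time, so probe Beta measures Δt = γΔτ = 1.0335 × 55.8 = 57.67 s.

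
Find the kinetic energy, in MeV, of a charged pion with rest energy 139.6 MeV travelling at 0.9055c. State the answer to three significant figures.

β² = 0.81993025, so γ = 1/√0.18006975 = 2.3566.
Kinetic energy: K = (γ − 1)mc² = (2.3566 − 1) × 139.6 MeV = 1.3566 × 139.6 = 189 MeV.

189 MeV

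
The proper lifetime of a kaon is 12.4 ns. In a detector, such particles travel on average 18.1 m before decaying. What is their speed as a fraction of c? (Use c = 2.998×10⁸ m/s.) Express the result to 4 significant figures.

0.9796c

Lab distance = (lab lifetime)·v = γτ·βc, so βγ = d/(cτ) = 18.10/(2.998×10⁸ × 1.240×10^-8) = 4.8688.
With βγ = 4.8688: γ² = 1 + (βγ)² = 24.7052, and β = (βγ)/γ = 4.8688/4.97043 = 0.9796.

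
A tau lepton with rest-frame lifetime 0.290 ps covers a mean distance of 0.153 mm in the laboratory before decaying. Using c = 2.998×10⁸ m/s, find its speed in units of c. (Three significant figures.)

Let x = d/(cτ) = 1.530×10^-4 m / (2.998×10⁸ m/s × 2.900×10^-13 s) = 1.7598. Since d = βγcτ, x = βγ = β/√(1−β²).
Solving: β² = x²/(1+x²) = 3.0969/4.0969 = 0.755913, so β = 0.869.

0.869c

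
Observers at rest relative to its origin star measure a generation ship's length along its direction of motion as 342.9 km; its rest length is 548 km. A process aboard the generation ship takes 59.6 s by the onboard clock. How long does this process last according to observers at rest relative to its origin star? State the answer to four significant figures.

From L = L₀/γ: γ = 548/342.9 = 1.59813.
Δt = γΔτ = 1.59813 × 59.6 = 95.25 s.

95.25 s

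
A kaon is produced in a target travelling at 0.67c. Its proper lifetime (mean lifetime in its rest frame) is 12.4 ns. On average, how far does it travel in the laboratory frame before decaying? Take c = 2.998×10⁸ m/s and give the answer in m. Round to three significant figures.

3.36 m

γ = 1/√(1 − β²) = 1/√(1 − 0.4489) = 1/√0.5511 = 1/0.742361 = 1.3471.
Lab-frame lifetime: Δt = γτ = 1.3471 × 12.4 ns = 16.704 ns.
Distance: d = vΔt = 0.67 × 2.998×10⁸ m/s × 1.6704×10^-8 s = 3.36 m.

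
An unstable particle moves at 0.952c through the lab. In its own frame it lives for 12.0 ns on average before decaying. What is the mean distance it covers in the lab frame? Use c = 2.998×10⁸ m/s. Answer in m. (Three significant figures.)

Lorentz factor: γ = (1 − 0.906304)^(−1/2) = 3.2669.
Lab-frame lifetime: Δt = γτ = 3.2669 × 12.0 ns = 39.203 ns.
Distance: d = vΔt = 0.952 × 2.998×10⁸ m/s × 3.9203×10^-8 s = 11.2 m.

11.2 m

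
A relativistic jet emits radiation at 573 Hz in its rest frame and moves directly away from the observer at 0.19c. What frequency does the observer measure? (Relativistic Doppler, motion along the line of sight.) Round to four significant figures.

Relativistic Doppler (source moving away): f_obs = f_src · √((1−β)/(1+β)).
With β = 0.19: factor = √(0.81/1.19) = 0.82503.
f_obs = 573 × 0.82503 = 472.7 Hz.

472.7 Hz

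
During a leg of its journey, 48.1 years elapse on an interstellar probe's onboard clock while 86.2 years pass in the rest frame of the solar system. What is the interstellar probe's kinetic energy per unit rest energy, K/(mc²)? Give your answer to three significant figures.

From Δt = γΔτ: γ = 86.2/48.1 = 1.7921.
K/(mc²) = γ − 1 = 1.7921 − 1 = 0.792.

0.792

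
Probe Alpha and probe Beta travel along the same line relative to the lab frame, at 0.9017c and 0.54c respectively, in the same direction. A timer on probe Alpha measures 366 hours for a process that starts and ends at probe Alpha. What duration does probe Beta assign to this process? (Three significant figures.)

Speed of probe Alpha in probe Beta's frame: u = (v_A − v_B)/(1 − v_A v_B/c²) = (0.9017 − 0.54)/(1 − 0.9017×0.54) = 0.3617/0.513082 = 0.70496; |u| = 0.70496c.
At |u| = 0.70496c, γ = (1 − 0.496969)^(−1/2) = 1.4099.
Probe Alpha's interval is proper; time dilation gives Δt_B = γΔτ = 1.4099 × 366 hours = 516 hours.

516 hours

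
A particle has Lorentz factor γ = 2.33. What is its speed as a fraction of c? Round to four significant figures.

0.9032c

β = √(1 − 1/γ²) = √(1 − 1/5.4289) = √0.815801 = 0.9032.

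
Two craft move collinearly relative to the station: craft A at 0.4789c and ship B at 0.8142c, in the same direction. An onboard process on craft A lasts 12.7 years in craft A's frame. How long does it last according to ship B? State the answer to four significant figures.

The velocity of craft A relative to ship B is (0.4789 − 0.8142)c / (1 − 0.4789×0.8142) = −0.5496c; relative speed 0.5496c.
At |u| = 0.5496c, γ = (1 − 0.30206)^(−1/2) = 1.197.
The clock on craft A records proper time, so ship B measures Δt = γΔτ = 1.197 × 12.7 = 15.20 years.

15.20 years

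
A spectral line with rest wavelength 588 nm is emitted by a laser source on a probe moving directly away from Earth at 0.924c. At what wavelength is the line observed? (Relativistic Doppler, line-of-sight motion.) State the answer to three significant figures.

2960 nm

Relativistic Doppler for wavelength: λ_obs = λ_src · √((1+β)/(1−β)).
With β = 0.924: factor = √(1.924/0.076) = 5.0315.
λ_obs = 588 × 5.0315 = 2960 nm.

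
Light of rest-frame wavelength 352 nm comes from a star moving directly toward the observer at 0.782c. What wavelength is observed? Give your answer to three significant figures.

Relativistic Doppler for wavelength: λ_obs = λ_src · √((1−β)/(1+β)).
With β = 0.782: factor = √(0.218/1.782) = 0.34976.
λ_obs = 352 × 0.34976 = 123 nm.

123 nm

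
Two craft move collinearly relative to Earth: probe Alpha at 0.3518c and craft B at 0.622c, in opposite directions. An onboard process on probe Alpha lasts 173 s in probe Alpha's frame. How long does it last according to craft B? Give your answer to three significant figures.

Transform probe Alpha's velocity into craft B's frame: (0.3518 + 0.622)/(1 + 0.3518·0.622) = 0.9738/1.2188196, so the relative speed is 0.79897c.
γ for this relative speed: γ = 1/√(1 − 0.638353) = 1.6629.
The clock on probe Alpha records proper time, so craft B measures Δt = γΔτ = 1.6629 × 173 = 288 s.

288 s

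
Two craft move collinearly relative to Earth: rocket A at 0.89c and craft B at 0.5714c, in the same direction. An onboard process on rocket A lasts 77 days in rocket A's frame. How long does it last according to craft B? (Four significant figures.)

101.1 days

The velocity of rocket A relative to craft B is (0.89 − 0.5714)c / (1 − 0.89×0.5714) = 0.64828c; relative speed 0.64828c.
At |u| = 0.64828c, γ = (1 − 0.420267)^(−1/2) = 1.3134.
The clock on rocket A records proper time, so craft B measures Δt = γΔτ = 1.3134 × 77 = 101.1 days.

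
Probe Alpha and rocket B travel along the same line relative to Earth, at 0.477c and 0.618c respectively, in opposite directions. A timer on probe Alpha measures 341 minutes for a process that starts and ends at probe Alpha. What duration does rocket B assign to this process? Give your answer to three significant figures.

639 minutes

Speed of probe Alpha in rocket B's frame: u = (v_A + v_B)/(1 + v_A v_B/c²) = (0.477 + 0.618)/(1 + 0.477×0.618) = 1.095/1.294786 = 0.8457; |u| = 0.8457c.
γ for this relative speed: γ = 1/√(1 − 0.715208) = 1.8739.
Probe Alpha's interval is proper; time dilation gives Δt_B = γΔτ = 1.8739 × 341 minutes = 639 minutes.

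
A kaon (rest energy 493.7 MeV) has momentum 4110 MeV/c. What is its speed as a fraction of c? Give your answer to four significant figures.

pc/(mc²) = 4110/493.7 = 8.3249 = βγ = β/√(1−β²).
So β² = x²/(1 + x²) with x = 8.3249: x² = 69.304, β² = 69.304/70.304 = 0.985776, β = 0.9929.

0.9929c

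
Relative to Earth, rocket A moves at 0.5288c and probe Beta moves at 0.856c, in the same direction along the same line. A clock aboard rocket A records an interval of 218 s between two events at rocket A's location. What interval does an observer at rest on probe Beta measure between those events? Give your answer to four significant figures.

The velocity of rocket A relative to probe Beta is (0.5288 − 0.856)c / (1 − 0.5288×0.856) = −0.59779c; relative speed 0.59779c.
At |u| = 0.59779c, γ = (1 − 0.357353)^(−1/2) = 1.2474.
Rocket A's interval is proper; time dilation gives Δt_B = γΔτ = 1.2474 × 218 s = 271.9 s.

271.9 s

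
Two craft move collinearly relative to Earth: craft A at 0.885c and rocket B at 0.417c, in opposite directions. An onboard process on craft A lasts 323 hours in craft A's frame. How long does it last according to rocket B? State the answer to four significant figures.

1045 hours

The velocity of craft A relative to rocket B is (0.885 + 0.417)c / (1 + 0.885×0.417) = 0.95103c; relative speed 0.95103c.
γ for this relative speed: γ = 1/√(1 − 0.904458) = 3.2352.
The clock on craft A records proper time, so rocket B measures Δt = γΔτ = 3.2352 × 323 = 1045 hours.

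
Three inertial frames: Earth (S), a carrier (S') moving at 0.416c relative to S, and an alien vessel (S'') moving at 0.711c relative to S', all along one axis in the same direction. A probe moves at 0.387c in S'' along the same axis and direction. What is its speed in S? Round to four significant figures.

0.9403c

Apply u = (u'+v)/(1+u'v) twice. Probe in the carrier frame: (0.387+0.711)/(1+0.387·0.711) = 1.098/1.275157 = 0.86107c.
That velocity, transformed to the rest frame of Earth: (0.86107+0.416)/(1+0.86107·0.416) = 1.27707/1.35820512 = 0.94026c.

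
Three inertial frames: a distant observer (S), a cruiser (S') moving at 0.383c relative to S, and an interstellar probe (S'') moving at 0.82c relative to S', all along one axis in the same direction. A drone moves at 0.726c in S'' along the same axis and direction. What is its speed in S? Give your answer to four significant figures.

0.9861c

Compose velocities in two stages. Stage 1 (into S'): u₁ = (0.726+0.82)/(1+0.726×0.82) = 0.96908.
Stage 2 (into S): u = (0.96908+0.383)/(1+0.96908×0.383) = 0.98609, so the speed is 0.9861c.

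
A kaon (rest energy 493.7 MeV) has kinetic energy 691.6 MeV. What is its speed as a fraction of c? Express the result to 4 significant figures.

K = (γ−1)mc², so γ = 1 + 691.6/493.7 = 2.4009.
Then v/c = √(1 − γ⁻²) = √(1 − 0.173481) = √0.826519 = 0.9091.

0.9091c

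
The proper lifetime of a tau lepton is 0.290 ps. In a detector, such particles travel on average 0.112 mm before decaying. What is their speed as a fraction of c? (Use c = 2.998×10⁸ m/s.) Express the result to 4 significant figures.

Lab distance = (lab lifetime)·v = γτ·βc, so βγ = d/(cτ) = 1.120×10^-4/(2.998×10⁸ × 2.900×10^-13) = 1.2882.
With βγ = 1.2882: γ² = 1 + (βγ)² = 2.65946, and β = (βγ)/γ = 1.2882/1.63079 = 0.7899.

0.7899c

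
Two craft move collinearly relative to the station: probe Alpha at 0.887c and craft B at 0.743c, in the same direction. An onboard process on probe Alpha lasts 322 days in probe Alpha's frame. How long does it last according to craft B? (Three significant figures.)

Transform probe Alpha's velocity into craft B's frame: (0.887 − 0.743)/(1 − 0.887·0.743) = 0.144/0.340959, so the relative speed is 0.42234c.
At |u| = 0.42234c, γ = (1 − 0.178371)^(−1/2) = 1.1032.
Probe Alpha's interval is proper; time dilation gives Δt_B = γΔτ = 1.1032 × 322 days = 355 days.

355 days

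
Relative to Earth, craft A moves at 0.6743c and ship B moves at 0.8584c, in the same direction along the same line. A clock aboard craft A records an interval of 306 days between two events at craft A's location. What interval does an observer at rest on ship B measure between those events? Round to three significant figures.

Speed of craft A in ship B's frame: u = (v_A − v_B)/(1 − v_A v_B/c²) = (0.6743 − 0.8584)/(1 − 0.6743×0.8584) = −0.1841/0.42118088 = −0.4371; |u| = 0.4371c.
At |u| = 0.4371c, γ = (1 − 0.191056)^(−1/2) = 1.1118.
Craft A's interval is proper; time dilation gives Δt_B = γΔτ = 1.1118 × 306 days = 340 days.

340 days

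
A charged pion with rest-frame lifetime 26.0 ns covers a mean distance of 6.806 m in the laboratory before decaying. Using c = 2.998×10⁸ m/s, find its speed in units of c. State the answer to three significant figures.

Lab distance = (lab lifetime)·v = γτ·βc, so βγ = d/(cτ) = 6.806/(2.998×10⁸ × 2.600×10^-8) = 0.87315.
With βγ = 0.87315: γ² = 1 + (βγ)² = 1.762391, and β = (βγ)/γ = 0.87315/1.32755 = 0.658.

0.658c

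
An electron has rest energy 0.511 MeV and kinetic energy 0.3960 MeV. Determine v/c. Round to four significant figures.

K = (γ−1)mc², so γ = 1 + 0.3960/0.511 = 1.775.
Then v/c = √(1 − γ⁻²) = √(1 − 0.317397) = √0.682603 = 0.8262.

0.8262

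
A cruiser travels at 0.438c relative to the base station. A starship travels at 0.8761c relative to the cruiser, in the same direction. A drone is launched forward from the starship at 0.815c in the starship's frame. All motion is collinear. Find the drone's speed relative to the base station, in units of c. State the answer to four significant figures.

0.9948c

Apply u = (u'+v)/(1+u'v) twice. Drone in the cruiser frame: (0.815+0.8761)/(1+0.815·0.8761) = 1.6911/1.7140215 = 0.98663c.
That velocity, transformed to the rest frame of the base station: (0.98663+0.438)/(1+0.98663·0.438) = 1.42463/1.43214394 = 0.99475c.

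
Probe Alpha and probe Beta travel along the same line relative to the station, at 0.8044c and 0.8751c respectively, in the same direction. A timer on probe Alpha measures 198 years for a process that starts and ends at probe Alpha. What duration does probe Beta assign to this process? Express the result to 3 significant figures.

204 years

Speed of probe Alpha in probe Beta's frame: u = (v_A − v_B)/(1 − v_A v_B/c²) = (0.8044 − 0.8751)/(1 − 0.8044×0.8751) = −0.0707/0.29606956 = −0.2388; |u| = 0.2388c.
At |u| = 0.2388c, γ = (1 − 0.0570254)^(−1/2) = 1.0298.
The clock on probe Alpha records proper time, so probe Beta measures Δt = γΔτ = 1.0298 × 198 = 204 years.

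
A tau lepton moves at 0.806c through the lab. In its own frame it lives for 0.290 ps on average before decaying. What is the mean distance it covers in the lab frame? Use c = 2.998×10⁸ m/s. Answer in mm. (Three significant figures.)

0.118 mm

Lorentz factor: γ = (1 − 0.649636)^(−1/2) = 1.6894.
Lab-frame lifetime: Δt = γτ = 1.6894 × 0.290 ps = 0.48993 ps.
Distance: d = vΔt = 0.806 × 2.998×10⁸ m/s × 4.8993×10^-13 s = 1.18×10^-4 m = 0.118 mm.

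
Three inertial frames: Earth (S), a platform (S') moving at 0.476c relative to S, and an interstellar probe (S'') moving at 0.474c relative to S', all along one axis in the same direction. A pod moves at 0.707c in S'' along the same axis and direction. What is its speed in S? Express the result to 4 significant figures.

0.9574c

Apply u = (u'+v)/(1+u'v) twice. Pod in the platform frame: (0.707+0.474)/(1+0.707·0.474) = 1.181/1.335118 = 0.88457c.
That velocity, transformed to the rest frame of Earth: (0.88457+0.476)/(1+0.88457·0.476) = 1.36057/1.42105532 = 0.95744c.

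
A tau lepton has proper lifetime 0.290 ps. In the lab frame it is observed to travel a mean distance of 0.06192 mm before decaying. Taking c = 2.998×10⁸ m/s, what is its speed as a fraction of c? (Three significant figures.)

0.580c

Let x = d/(cτ) = 6.192×10^-5 m / (2.998×10⁸ m/s × 2.900×10^-13 s) = 0.7122. Since d = βγcτ, x = βγ = β/√(1−β²).
Solving: β² = x²/(1+x²) = 0.507229/1.507229 = 0.336531, so β = 0.580.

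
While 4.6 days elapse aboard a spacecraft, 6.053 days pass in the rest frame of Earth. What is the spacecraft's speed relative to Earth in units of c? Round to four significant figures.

0.6500c

γ = Δt/Δτ = 6.053/4.6 = 1.3159.
β = √(1 − 1/γ²) = √(1 − 0.577503) = √0.422497 = 0.6500.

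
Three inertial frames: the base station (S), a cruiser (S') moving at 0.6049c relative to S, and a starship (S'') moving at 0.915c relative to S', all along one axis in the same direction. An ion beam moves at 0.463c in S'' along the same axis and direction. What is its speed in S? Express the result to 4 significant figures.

0.9920c

First combine the ion beam and starship (S''→S'): u₁ = (0.463 + 0.915)/(1 + 0.463×0.915) = 1.378/1.423645 = 0.96794.
Then combine with the cruiser (S'→S): u = (0.96794 + 0.6049)/(1 + 0.96794×0.6049) = 1.57284/1.585506906 = 0.99201.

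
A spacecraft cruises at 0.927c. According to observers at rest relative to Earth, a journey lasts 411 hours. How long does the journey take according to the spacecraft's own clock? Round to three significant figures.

γ = 1/√(1 − β²) = 1/√(1 − 0.859329) = 1/√0.140671 = 1/0.375061 = 2.6662.
The spacecraft's clock runs slow as seen from Earth, so Δτ = Δt/γ = 411/2.6662 = 154 hours.

154 hours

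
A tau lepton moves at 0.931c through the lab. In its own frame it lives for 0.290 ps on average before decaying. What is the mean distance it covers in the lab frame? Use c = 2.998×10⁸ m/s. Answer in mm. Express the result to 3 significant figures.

0.222 mm

Lorentz factor: γ = (1 − 0.866761)^(−1/2) = 2.7396.
Lab-frame lifetime: Δt = γτ = 2.7396 × 0.290 ps = 0.79448 ps.
Distance: d = vΔt = 0.931 × 2.998×10⁸ m/s × 7.9448×10^-13 s = 2.22×10^-4 m = 0.222 mm.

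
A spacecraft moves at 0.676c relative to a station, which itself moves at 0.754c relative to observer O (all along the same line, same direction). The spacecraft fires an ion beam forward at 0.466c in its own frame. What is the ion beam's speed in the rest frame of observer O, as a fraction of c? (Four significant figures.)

0.9804c

Compose velocities in two stages. Stage 1 (into S'): u₁ = (0.466+0.676)/(1+0.466×0.676) = 0.86843.
Stage 2 (into S): u = (0.86843+0.754)/(1+0.86843×0.754) = 0.98044, so the speed is 0.9804c.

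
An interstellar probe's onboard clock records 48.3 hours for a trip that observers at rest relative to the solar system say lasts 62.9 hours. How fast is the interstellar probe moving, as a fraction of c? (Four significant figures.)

0.6406c

γ = Δt/Δτ = 62.9/48.3 = 1.3023.
β = √(1 − 1/γ²) = √(1 − 0.589628) = √0.410372 = 0.6406.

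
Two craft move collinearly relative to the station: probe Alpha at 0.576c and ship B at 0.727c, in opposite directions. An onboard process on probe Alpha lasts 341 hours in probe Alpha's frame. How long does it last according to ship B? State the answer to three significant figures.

Speed of probe Alpha in ship B's frame: u = (v_A + v_B)/(1 + v_A v_B/c²) = (0.576 + 0.727)/(1 + 0.576×0.727) = 1.303/1.418752 = 0.91841; |u| = 0.91841c.
γ for this relative speed: γ = 1/√(1 − 0.843477) = 2.5276.
The clock on probe Alpha records proper time, so ship B measures Δt = γΔτ = 2.5276 × 341 = 862 hours.

862 hours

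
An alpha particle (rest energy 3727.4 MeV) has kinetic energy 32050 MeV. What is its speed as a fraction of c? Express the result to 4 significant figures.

γ = 1 + K/(mc²) = 1 + 32050/3727.4 = 9.5985.
β = √(1 − 1/γ²) = √(1 − 0.0108541) = √0.9891459 = 0.9946.

0.9946c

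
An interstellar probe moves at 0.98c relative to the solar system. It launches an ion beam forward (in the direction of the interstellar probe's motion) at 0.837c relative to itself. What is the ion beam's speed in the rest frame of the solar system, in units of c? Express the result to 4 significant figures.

0.9982c

In units of c, u = (u' + v)/(1 + u'v) with u' = 0.837 and v = 0.98.
Numerator: 0.837 + 0.98 = 1.817. Denominator: 1 + (0.837)(0.98) = 1.82026.
u = 1.817/1.82026 = 0.99821, so the speed is 0.9982c.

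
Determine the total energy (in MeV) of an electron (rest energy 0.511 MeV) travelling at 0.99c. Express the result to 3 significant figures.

3.62 MeV

Lorentz factor: γ = (1 − 0.9801)^(−1/2) = 7.0888.
Total energy: E = γmc² = 7.0888 × 0.511 MeV = 3.62 MeV.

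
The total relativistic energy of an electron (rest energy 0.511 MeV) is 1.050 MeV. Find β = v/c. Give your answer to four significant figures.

0.8736

γ = E/(mc²) = 1.050/0.511 = 2.0548.
β = √(1 − 1/γ²) = √(1 − 0.236843) = √0.763157 = 0.8736.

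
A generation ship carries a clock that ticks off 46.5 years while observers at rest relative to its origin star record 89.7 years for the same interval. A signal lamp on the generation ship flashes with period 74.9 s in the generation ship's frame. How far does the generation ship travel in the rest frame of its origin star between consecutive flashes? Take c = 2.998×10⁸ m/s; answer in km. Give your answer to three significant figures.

The time-dilation ratio gives γ = 89.7/46.5 = 1.92903.
β = √(1 − 1/γ²) = 0.85514. Lab-frame period = γτ = 1.92903×74.9 s = 144.48 s. Distance = βc × γτ = 0.85514 × 2.998×10⁸ m/s × 144.48 s = 3.7040×10^10 m = 3.70×10^7 km.

3.70×10^7 km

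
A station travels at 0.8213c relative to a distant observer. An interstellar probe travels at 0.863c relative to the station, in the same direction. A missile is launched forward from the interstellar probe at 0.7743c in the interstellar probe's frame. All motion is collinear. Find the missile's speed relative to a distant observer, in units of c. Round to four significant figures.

0.9982c

First combine the missile and interstellar probe (S''→S'): u₁ = (0.7743 + 0.863)/(1 + 0.7743×0.863) = 1.6373/1.6682209 = 0.98146.
Then combine with the station (S'→S): u = (0.98146 + 0.8213)/(1 + 0.98146×0.8213) = 1.80276/1.806073098 = 0.99817.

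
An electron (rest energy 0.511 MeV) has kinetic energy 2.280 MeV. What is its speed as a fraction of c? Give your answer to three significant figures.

0.983c

K = (γ−1)mc², so γ = 1 + 2.280/0.511 = 5.4618.
Then v/c = √(1 − γ⁻²) = √(1 − 0.0335219) = √0.9664781 = 0.983.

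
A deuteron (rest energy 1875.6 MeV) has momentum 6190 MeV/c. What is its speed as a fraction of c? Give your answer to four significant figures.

0.9570c

βγ = pc/(mc²) = 6190/1875.6 = 3.3003.
Since γ² = 1 + (βγ)² = 11.892, γ = √11.892 = 3.44848, and β = (βγ)/γ = 3.3003/3.44848 = 0.9570.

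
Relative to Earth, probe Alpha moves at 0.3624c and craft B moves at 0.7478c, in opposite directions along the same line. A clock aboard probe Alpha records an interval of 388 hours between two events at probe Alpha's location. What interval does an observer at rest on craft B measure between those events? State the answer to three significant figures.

Transform probe Alpha's velocity into craft B's frame: (0.3624 + 0.7478)/(1 + 0.3624·0.7478) = 1.1102/1.27100272, so the relative speed is 0.87348c.
At |u| = 0.87348c, γ = (1 − 0.762967)^(−1/2) = 2.054.
The clock on probe Alpha records proper time, so craft B measures Δt = γΔτ = 2.054 × 388 = 797 hours.

797 hours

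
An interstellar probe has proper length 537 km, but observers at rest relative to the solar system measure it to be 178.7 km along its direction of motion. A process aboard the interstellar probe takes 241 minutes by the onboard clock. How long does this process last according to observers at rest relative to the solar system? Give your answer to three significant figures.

724 minutes

γ = L₀/L = 537/178.7 = 3.00504.
The same γ dilates the second interval: 3.00504 × 241 minutes = 724 minutes.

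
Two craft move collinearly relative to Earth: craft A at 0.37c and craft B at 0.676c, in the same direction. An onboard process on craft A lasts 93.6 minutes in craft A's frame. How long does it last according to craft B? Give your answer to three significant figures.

The velocity of craft A relative to craft B is (0.37 − 0.676)c / (1 − 0.37×0.676) = −0.40807c; relative speed 0.40807c.
At |u| = 0.40807c, γ = (1 − 0.166521)^(−1/2) = 1.0953.
The clock on craft A records proper time, so craft B measures Δt = γΔτ = 1.0953 × 93.6 = 103 minutes.

103 minutes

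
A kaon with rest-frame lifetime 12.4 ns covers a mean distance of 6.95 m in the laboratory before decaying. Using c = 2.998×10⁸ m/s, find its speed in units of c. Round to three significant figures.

Lab distance = (lab lifetime)·v = γτ·βc, so βγ = d/(cτ) = 6.950/(2.998×10⁸ × 1.240×10^-8) = 1.8695.
With βγ = 1.8695: γ² = 1 + (βγ)² = 4.49503, and β = (βγ)/γ = 1.8695/2.12015 = 0.882.

0.882c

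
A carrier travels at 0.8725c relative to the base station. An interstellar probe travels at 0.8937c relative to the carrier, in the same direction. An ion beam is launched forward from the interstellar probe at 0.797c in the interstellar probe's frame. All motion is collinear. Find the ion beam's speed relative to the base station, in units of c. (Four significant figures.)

0.9991c

First combine the ion beam and interstellar probe (S''→S'): u₁ = (0.797 + 0.8937)/(1 + 0.797×0.8937) = 1.6907/1.7122789 = 0.9874.
Then combine with the carrier (S'→S): u = (0.9874 + 0.8725)/(1 + 0.9874×0.8725) = 1.8599/1.8615065 = 0.99914.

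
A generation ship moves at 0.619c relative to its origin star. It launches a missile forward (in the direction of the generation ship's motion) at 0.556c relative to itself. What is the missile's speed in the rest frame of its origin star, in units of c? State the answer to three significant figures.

0.874c

Relativistic velocity addition: u = (u' + v)/(1 + u'v/c²), with u' = 0.556c and v = 0.619c.
Numerator: 0.556 + 0.619 = 1.175. Denominator: 1 + (0.556)(0.619) = 1.344164.
u = 1.175/1.344164 = 0.87415, so the speed is 0.874c.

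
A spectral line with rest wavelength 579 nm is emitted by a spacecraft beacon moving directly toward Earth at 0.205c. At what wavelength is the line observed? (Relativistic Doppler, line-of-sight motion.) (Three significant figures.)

Relativistic Doppler for wavelength: λ_obs = λ_src · √((1−β)/(1+β)).
With β = 0.205: factor = √(0.795/1.205) = 0.81225.
λ_obs = 579 × 0.81225 = 470 nm.

470 nm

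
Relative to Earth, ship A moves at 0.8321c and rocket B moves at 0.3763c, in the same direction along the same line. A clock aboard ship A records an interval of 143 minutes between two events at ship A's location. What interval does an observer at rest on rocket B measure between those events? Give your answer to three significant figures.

191 minutes

Transform ship A's velocity into rocket B's frame: (0.8321 − 0.3763)/(1 − 0.8321·0.3763) = 0.4558/0.68688077, so the relative speed is 0.66358c.
At |u| = 0.66358c, γ = (1 − 0.440338)^(−1/2) = 1.3367.
The clock on ship A records proper time, so rocket B measures Δt = γΔτ = 1.3367 × 143 = 191 minutes.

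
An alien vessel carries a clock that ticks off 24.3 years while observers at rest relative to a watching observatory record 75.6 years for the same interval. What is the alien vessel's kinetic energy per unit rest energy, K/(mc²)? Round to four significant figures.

The time-dilation ratio gives γ = 75.6/24.3 = 3.11111.
K/(mc²) = γ − 1 = 3.11111 − 1 = 2.111.

2.111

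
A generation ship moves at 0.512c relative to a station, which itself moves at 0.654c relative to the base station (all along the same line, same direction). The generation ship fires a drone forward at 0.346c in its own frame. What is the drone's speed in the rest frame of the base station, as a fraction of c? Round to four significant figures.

0.9365c

First combine the drone and generation ship (S''→S'): u₁ = (0.346 + 0.512)/(1 + 0.346×0.512) = 0.858/1.177152 = 0.72888.
Then combine with the station (S'→S): u = (0.72888 + 0.654)/(1 + 0.72888×0.654) = 1.38288/1.47668752 = 0.93647.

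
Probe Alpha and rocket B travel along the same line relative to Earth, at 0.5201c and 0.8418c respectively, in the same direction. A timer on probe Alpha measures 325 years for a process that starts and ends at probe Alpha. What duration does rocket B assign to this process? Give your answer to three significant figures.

396 years

Speed of probe Alpha in rocket B's frame: u = (v_A − v_B)/(1 − v_A v_B/c²) = (0.5201 − 0.8418)/(1 − 0.5201×0.8418) = −0.3217/0.56217982 = −0.57224; |u| = 0.57224c.
γ for this relative speed: γ = 1/√(1 − 0.327459) = 1.2194.
Probe Alpha's interval is proper; time dilation gives Δt_B = γΔτ = 1.2194 × 325 years = 396 years.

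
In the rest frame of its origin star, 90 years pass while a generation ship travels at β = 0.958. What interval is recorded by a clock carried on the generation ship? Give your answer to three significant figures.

γ = 1/√(1 − β²) = 1/√(1 − 0.917764) = 1/√0.082236 = 1/0.286768 = 3.4871.
The generation ship's clock runs slow as seen from its origin star, so Δτ = Δt/γ = 90/3.4871 = 25.8 years.

25.8 years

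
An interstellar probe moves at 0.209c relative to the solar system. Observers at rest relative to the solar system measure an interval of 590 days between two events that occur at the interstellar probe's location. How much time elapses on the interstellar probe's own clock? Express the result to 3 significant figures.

β² = 0.043681, so γ = 1/√0.956319 = 1.0226.
The interstellar probe's clock runs slow as seen from the solar system, so Δτ = Δt/γ = 590/1.0226 = 577 days.

577 days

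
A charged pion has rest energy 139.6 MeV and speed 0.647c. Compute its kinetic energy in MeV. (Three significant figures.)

43.5 MeV

γ = 1/√(1 − β²) = 1/√(1 − 0.418609) = 1/√0.581391 = 1/0.76249 = 1.31149.
Kinetic energy: K = (γ − 1)mc² = (1.31149 − 1) × 139.6 MeV = 0.31149 × 139.6 = 43.5 MeV.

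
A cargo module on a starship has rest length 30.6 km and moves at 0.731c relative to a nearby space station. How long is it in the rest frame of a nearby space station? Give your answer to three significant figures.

20.9 km

β² = 0.534361, so γ = 1/√0.465639 = 1.4655.
Along the direction of motion the measured length is L₀/γ = 30.6/1.4655 = 20.9 km.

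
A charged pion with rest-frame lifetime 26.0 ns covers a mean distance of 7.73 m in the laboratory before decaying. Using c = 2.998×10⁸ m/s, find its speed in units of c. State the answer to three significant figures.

0.704c

Lab distance = (lab lifetime)·v = γτ·βc, so βγ = d/(cτ) = 7.730/(2.998×10⁸ × 2.600×10^-8) = 0.99169.
With βγ = 0.99169: γ² = 1 + (βγ)² = 1.983449, and β = (βγ)/γ = 0.99169/1.40835 = 0.704.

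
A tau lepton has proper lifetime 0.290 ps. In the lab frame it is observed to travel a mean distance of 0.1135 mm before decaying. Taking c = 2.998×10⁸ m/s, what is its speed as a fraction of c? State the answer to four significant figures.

d = βγcτ ⇒ βγ = d/(cτ) = 1.135×10^-4 m / (8.6942×10^-5 m) = 1.3055.
β = (βγ)/√(1+(βγ)²) = 1.3055/√2.70433 = 0.7939.

0.7939c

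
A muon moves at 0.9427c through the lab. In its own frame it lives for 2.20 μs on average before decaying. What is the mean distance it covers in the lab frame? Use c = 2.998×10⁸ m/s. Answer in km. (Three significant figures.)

1.86 km

Lorentz factor: γ = (1 − 0.88868329)^(−1/2) = 2.9972.
Lab-frame lifetime: Δt = γτ = 2.9972 × 2.20 μs = 6.5938 μs.
Distance: d = vΔt = 0.9427 × 2.998×10⁸ m/s × 6.5938×10^-6 s = 1860 m = 1.86 km.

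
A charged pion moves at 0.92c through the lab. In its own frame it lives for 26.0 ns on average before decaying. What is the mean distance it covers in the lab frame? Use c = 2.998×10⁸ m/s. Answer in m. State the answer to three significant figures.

18.3 m

Lorentz factor: γ = (1 − 0.8464)^(−1/2) = 2.5516.
Lab-frame lifetime: Δt = γτ = 2.5516 × 26.0 ns = 66.342 ns.
Distance: d = vΔt = 0.92 × 2.998×10⁸ m/s × 6.6342×10^-8 s = 18.3 m.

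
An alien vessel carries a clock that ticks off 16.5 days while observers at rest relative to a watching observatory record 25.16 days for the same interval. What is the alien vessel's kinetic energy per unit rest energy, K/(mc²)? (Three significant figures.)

0.525

γ = Δt/Δτ = 25.16/16.5 = 1.52485.
Since K = (γ−1)mc², K/(mc²) = 1.52485 − 1 = 0.525.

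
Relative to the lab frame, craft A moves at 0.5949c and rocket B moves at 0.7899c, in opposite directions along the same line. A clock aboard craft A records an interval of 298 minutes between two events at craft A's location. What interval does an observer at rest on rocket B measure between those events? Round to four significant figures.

888.7 minutes

The velocity of craft A relative to rocket B is (0.5949 + 0.7899)c / (1 + 0.5949×0.7899) = 0.9421c; relative speed 0.9421c.
At |u| = 0.9421c, γ = (1 − 0.887552)^(−1/2) = 2.9821.
Craft A's interval is proper; time dilation gives Δt_B = γΔτ = 2.9821 × 298 minutes = 888.7 minutes.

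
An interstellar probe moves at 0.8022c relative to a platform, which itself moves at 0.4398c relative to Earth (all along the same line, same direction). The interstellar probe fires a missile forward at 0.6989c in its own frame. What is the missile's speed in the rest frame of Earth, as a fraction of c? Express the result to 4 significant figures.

0.9850c

First combine the missile and interstellar probe (S''→S'): u₁ = (0.6989 + 0.8022)/(1 + 0.6989×0.8022) = 1.5011/1.56065758 = 0.96184.
Then combine with the platform (S'→S): u = (0.96184 + 0.4398)/(1 + 0.96184×0.4398) = 1.40164/1.423017232 = 0.98498.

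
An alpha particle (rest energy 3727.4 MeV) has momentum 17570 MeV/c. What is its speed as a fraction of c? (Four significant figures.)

0.9782c

βγ = pc/(mc²) = 17570/3727.4 = 4.7137.
Since γ² = 1 + (βγ)² = 23.219, γ = √23.219 = 4.81861, and β = (βγ)/γ = 4.7137/4.81861 = 0.9782.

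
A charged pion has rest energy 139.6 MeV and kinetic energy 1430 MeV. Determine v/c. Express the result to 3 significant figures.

0.996

γ = 1 + K/(mc²) = 1 + 1430/139.6 = 11.244.
β = √(1 − 1/γ²) = √(1 − 0.00790967) = √0.99209033 = 0.996.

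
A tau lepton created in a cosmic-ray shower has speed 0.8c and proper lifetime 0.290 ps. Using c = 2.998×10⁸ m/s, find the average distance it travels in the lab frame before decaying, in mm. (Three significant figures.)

With β = 0.8, γ = 1/√(1 − 0.8²) = 1/√0.36 = 1.6667.
Lab-frame lifetime: Δt = γτ = 1.6667 × 0.290 ps = 0.48334 ps.
Distance: d = vΔt = 0.8 × 2.998×10⁸ m/s × 4.8334×10^-13 s = 1.16×10^-4 m = 0.116 mm.

0.116 mm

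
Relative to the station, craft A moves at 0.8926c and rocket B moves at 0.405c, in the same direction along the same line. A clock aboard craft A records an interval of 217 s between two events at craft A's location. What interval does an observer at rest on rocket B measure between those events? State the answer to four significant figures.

336.1 s

Speed of craft A in rocket B's frame: u = (v_A − v_B)/(1 − v_A v_B/c²) = (0.8926 − 0.405)/(1 − 0.8926×0.405) = 0.4876/0.638497 = 0.76367; |u| = 0.76367c.
At |u| = 0.76367c, γ = (1 − 0.583192)^(−1/2) = 1.5489.
Craft A's interval is proper; time dilation gives Δt_B = γΔτ = 1.5489 × 217 s = 336.1 s.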